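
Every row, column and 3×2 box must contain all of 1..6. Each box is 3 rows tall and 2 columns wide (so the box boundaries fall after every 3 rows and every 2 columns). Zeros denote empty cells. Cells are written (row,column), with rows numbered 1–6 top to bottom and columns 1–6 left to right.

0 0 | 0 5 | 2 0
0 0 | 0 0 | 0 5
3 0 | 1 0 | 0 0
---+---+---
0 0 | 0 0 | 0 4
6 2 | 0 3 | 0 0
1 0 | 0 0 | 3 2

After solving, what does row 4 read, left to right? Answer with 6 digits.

532164

(1,1) = 4 (sole candidate).
(2,1) = 2 (sole candidate).
(3,6) = 6 (sole candidate).
(4,1) = 5: row 4 has {4}; col 1 has {1,2,3,4,6}; box has {1,2,6} → only 5 remains.
(4,2) = 3: row 4 has {4,5}; col 2 has {2}; box has {1,2,5,6} → only 3 remains.
(5,6) = 1 (sole candidate).
(6,2) = 4 (sole candidate).
(6,4) = 6 (sole candidate).
(1,6) = 3 (sole candidate).
(2,4) = 4 (sole candidate).
(2,5) = 1 (sole candidate).
(3,2) = 5 (sole candidate).
(3,4) = 2 (sole candidate).
(3,5) = 4 (sole candidate).
(4,3) = 2: row 4 has {3,4,5}; col 3 has {1}; box has {3,6} → only 2 remains.
(4,4) = 1: row 4 has {2,3,4,5}; col 4 has {2,3,4,5,6}; box has {2,3,6} → only 1 remains.
(4,5) = 6: row 4 has {1,2,3,4,5}; col 5 has {1,2,3,4}; box has {1,2,3,4} → only 6 remains.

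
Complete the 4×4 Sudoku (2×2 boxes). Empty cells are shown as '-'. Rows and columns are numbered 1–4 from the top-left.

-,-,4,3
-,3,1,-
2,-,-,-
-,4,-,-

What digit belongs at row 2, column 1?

4

row 1, column 1 = 1: row 1 has {3,4}; col 1 has {2}; box has {3} → only 1 remains.
row 1, column 2 = 2: row 1 has {1,3,4}; col 2 has {3,4}; box has {1,3} → only 2 remains.
row 2, column 1 = 4: row 2 has {1,3}; col 1 has {1,2}; box has {1,2,3} → only 4 remains.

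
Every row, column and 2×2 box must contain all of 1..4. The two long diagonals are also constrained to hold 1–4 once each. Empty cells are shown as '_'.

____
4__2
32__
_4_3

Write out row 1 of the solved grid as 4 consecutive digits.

2314

r2c2 = 1: row 2 has {2,4}; col 2 has {2,4}; box has {4}; main diagonal has {3} → only 1 remains.
r2c3 = 3: row 2 has {1,2,4}; col 3 has {}; box has {2}; anti-diagonal has {2} → only 3 remains.
r3c3 = 4: row 3 has {2,3}; col 3 has {3}; box has {3}; main diagonal has {1,3} → only 4 remains.
r3c4 = 1: row 3 has {2,3,4}; col 4 has {2,3}; box has {3,4} → only 1 remains.
r4c1 = 1: row 4 has {3,4}; col 1 has {3,4}; box has {2,3,4}; anti-diagonal has {2,3} → only 1 remains.
r4c3 = 2: row 4 has {1,3,4}; col 3 has {3,4}; box has {1,3,4} → only 2 remains.
r1c1 = 2: row 1 has {}; col 1 has {1,3,4}; box has {1,4}; main diagonal has {1,3,4} → only 2 remains.
r1c2 = 3: row 1 has {2}; col 2 has {1,2,4}; box has {1,2,4} → only 3 remains.
r1c3 = 1: row 1 has {2,3}; col 3 has {2,3,4}; box has {2,3} → only 1 remains.
r1c4 = 4: row 1 has {1,2,3}; col 4 has {1,2,3}; box has {1,2,3}; anti-diagonal has {1,2,3} → only 4 remains.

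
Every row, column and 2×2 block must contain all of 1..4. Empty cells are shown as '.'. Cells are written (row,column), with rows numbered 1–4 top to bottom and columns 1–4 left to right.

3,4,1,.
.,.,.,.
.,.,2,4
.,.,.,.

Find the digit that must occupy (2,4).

(1,4) = 2: row 1 has {1,3,4}; col 4 has {4}; box has {1} → only 2 remains.
(2,4) = 3: row 2 has {}; col 4 has {2,4}; box has {1,2} → only 3 remains.

3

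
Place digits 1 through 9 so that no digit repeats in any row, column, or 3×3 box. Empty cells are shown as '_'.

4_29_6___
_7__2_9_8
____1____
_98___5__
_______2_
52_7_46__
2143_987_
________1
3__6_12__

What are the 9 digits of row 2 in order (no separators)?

176423958

R7C5 = 5: row 7 has {1,2,3,4,7,8,9}; col 5 has {1,2}; box has {1,3,6,9} → only 5 remains.
R7C9 = 6: row 7 has {1,2,3,4,5,7,8,9}; col 9 has {1,8}; box has {1,2,7,8} → only 6 remains.
R3C9 = 2: in row 3, 2 can only go here (every other open cell in that row sees a 2).
R5C2 = 4: in column 2, 4 can only go here (every other open cell in that column sees a 4).
R6C8 = 8: in column 8, 8 can only go here (every other open cell in that column sees an 8).
R6C3 = 1: in row 6, 1 can only go here (every other open cell in that row sees a 1).
R2C1 = 1: in column 1, 1 can only go here (every other open cell in that column sees a 1).
R5C3 = 3: in box 4, 3 can only go here (every other open cell in that box sees a 3).
Singles propagation stalls before every target cell is settled. Branch on R4C4 (candidates {1,2}).
  Try R4C4 = 2: this forces R4C6=3, R6C5=9, R6C9=3, R2C6=5, R4C5=6, R5C5=8; then R5C6 has no candidate left — contradiction.
So R4C4 = 1.
R4C6 = 2 (hidden single in row 4).
R5C7 = 1 (hidden single in row 5).
R1C8 = 1 (hidden single in row 1).
R8C4 = 2 (hidden single in row 8).
Singles propagation stalls before every target cell is settled. Branch on R1C7 (candidates {3,7}).
  Try R1C7 = 3: this forces R8C7=4, R3C7=7, R1C9=5, R9C9=9; then column 8 has no cell left for 9 — contradiction.
So R1C7 = 7.
R3C6 = 7 (hidden single in row 3).
R8C6 = 8 (sole candidate).
R5C6 = 5 (sole candidate).
R2C6 = 3: row 2 has {1,2,7,8,9}; col 6 has {1,2,4,5,6,7,8,9}; box has {1,2,6,7,9} → only 3 remains.
R5C4 = 8 (sole candidate).
R1C5 = 8 (sole candidate).
R9C2 = 8 (hidden single in row 9).
R3C1 = 8 (hidden single in row 3).
R3C3 = 9 (hidden single in row 3).
R8C1 = 9 (hidden single in column 1).
R9C8 = 9 (hidden single in column 8).
Singles propagation stalls; R2C3 is still open with candidates {5,6}.
  Try R2C3 = 5: this forces R1C2=3, R1C9=5; then row 9 has no cell left for 5 — contradiction.
So R2C3 = 6.
R3C8 = 6 (hidden single in row 3).
R8C2 = 6 (hidden single in row 8).
Singles propagation stalls; R2C4 is still open with candidates {4,5}.
  Try R2C4 = 5: this forces R2C8=4, R3C4=4, R3C7=3, R4C8=3; then row 8 has no cell left for 3 — contradiction.
So R2C4 = 4.
R2C8 = 5: row 2 has {1,2,3,4,6,7,8,9}; col 8 has {1,2,6,7,8,9}; box has {1,2,6,7,8,9} → only 5 remains.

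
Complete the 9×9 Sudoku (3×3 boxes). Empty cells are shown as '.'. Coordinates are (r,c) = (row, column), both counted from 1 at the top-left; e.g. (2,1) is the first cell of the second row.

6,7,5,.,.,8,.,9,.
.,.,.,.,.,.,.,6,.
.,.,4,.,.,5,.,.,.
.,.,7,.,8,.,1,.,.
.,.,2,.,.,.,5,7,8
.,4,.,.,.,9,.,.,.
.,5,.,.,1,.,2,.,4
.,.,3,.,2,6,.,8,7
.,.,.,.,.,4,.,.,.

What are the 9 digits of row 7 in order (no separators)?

(7,8) = 3: row 7 has {1,2,4,5}; col 8 has {6,7,8,9}; box has {2,4,7,8} → only 3 remains.
(8,7) = 9: row 8 has {2,3,6,7,8}; col 7 has {1,2,5}; box has {2,3,4,7,8} → only 9 remains.
(9,7) = 6: row 9 has {4}; col 7 has {1,2,5,9}; box has {2,3,4,7,8,9} → only 6 remains.
(6,7) = 3: row 6 has {4,9}; col 7 has {1,2,5,6,9}; box has {1,5,7,8} → only 3 remains.
(6,8) = 2: row 6 has {3,4,9}; col 8 has {3,6,7,8,9}; box has {1,3,5,7,8} → only 2 remains.
(6,9) = 6: row 6 has {2,3,4,9}; col 9 has {4,7,8}; box has {1,2,3,5,7,8} → only 6 remains.
(7,6) = 7: row 7 has {1,2,3,4,5}; col 6 has {4,5,6,8,9}; box has {1,2,4,6} → only 7 remains.
(8,2) = 1: row 8 has {2,3,6,7,8,9}; col 2 has {4,5,7}; box has {3,5} → only 1 remains.
(8,4) = 5: row 8 has {1,2,3,6,7,8,9}; col 4 has {}; box has {1,2,4,6,7} → only 5 remains.
(1,7) = 4: row 1 has {5,6,7,8,9}; col 7 has {1,2,3,5,6,9}; box has {6,9} → only 4 remains.
(3,8) = 1: row 3 has {4,5}; col 8 has {2,3,6,7,8,9}; box has {4,6,9} → only 1 remains.
(4,8) = 4: row 4 has {1,7,8}; col 8 has {1,2,3,6,7,8,9}; box has {1,2,3,5,6,7,8} → only 4 remains.
(4,9) = 9: row 4 has {1,4,7,8}; col 9 has {4,6,7,8}; box has {1,2,3,4,5,6,7,8} → only 9 remains.
(8,1) = 4: row 8 has {1,2,3,5,6,7,8,9}; col 1 has {6}; box has {1,3,5} → only 4 remains.
(9,8) = 5: row 9 has {4,6}; col 8 has {1,2,3,4,6,7,8,9}; box has {2,3,4,6,7,8,9} → only 5 remains.
(9,9) = 1: row 9 has {4,5,6}; col 9 has {4,6,7,8,9}; box has {2,3,4,5,6,7,8,9} → only 1 remains.
(1,5) = 3: row 1 has {4,5,6,7,8,9}; col 5 has {1,2,8}; box has {5,8} → only 3 remains.
(1,9) = 2: row 1 has {3,4,5,6,7,8,9}; col 9 has {1,4,6,7,8,9}; box has {1,4,6,9} → only 2 remains.
(3,9) = 3: row 3 has {1,4,5}; col 9 has {1,2,4,6,7,8,9}; box has {1,2,4,6,9} → only 3 remains.
(9,5) = 9: row 9 has {1,4,5,6}; col 5 has {1,2,3,8}; box has {1,2,4,5,6,7} → only 9 remains.
(1,4) = 1: row 1 has {2,3,4,5,6,7,8,9}; col 4 has {5}; box has {3,5,8} → only 1 remains.
(2,6) = 2: row 2 has {6}; col 6 has {4,5,6,7,8,9}; box has {1,3,5,8} → only 2 remains.
(2,9) = 5: row 2 has {2,6}; col 9 has {1,2,3,4,6,7,8,9}; box has {1,2,3,4,6,9} → only 5 remains.
(4,6) = 3: row 4 has {1,4,7,8,9}; col 6 has {2,4,5,6,7,8,9}; box has {8,9} → only 3 remains.
(5,6) = 1: row 5 has {2,5,7,8}; col 6 has {2,3,4,5,6,7,8,9}; box has {3,8,9} → only 1 remains.
(6,4) = 7: row 6 has {2,3,4,6,9}; col 4 has {1,5}; box has {1,3,8,9} → only 7 remains.
(6,5) = 5: row 6 has {2,3,4,6,7,9}; col 5 has {1,2,3,8,9}; box has {1,3,7,8,9} → only 5 remains.
(7,4) = 8: row 7 has {1,2,3,4,5,7}; col 4 has {1,5,7}; box has {1,2,4,5,6,7,9} → only 8 remains.
(9,3) = 8: row 9 has {1,4,5,6,9}; col 3 has {2,3,4,5,7}; box has {1,3,4,5} → only 8 remains.
(9,4) = 3: row 9 has {1,4,5,6,8,9}; col 4 has {1,5,7,8}; box has {1,2,4,5,6,7,8,9} → only 3 remains.
(4,1) = 5: row 4 has {1,3,4,7,8,9}; col 1 has {4,6}; box has {2,4,7} → only 5 remains.
(4,2) = 6: row 4 has {1,3,4,5,7,8,9}; col 2 has {1,4,5,7}; box has {2,4,5,7} → only 6 remains.
(4,4) = 2: row 4 has {1,3,4,5,6,7,8,9}; col 4 has {1,3,5,7,8}; box has {1,3,5,7,8,9} → only 2 remains.
(6,3) = 1: row 6 has {2,3,4,5,6,7,9}; col 3 has {2,3,4,5,7,8}; box has {2,4,5,6,7} → only 1 remains.
(7,1) = 9: row 7 has {1,2,3,4,5,7,8}; col 1 has {4,5,6}; box has {1,3,4,5,8} → only 9 remains.
(7,3) = 6: row 7 has {1,2,3,4,5,7,8,9}; col 3 has {1,2,3,4,5,7,8}; box has {1,3,4,5,8,9} → only 6 remains.

956817234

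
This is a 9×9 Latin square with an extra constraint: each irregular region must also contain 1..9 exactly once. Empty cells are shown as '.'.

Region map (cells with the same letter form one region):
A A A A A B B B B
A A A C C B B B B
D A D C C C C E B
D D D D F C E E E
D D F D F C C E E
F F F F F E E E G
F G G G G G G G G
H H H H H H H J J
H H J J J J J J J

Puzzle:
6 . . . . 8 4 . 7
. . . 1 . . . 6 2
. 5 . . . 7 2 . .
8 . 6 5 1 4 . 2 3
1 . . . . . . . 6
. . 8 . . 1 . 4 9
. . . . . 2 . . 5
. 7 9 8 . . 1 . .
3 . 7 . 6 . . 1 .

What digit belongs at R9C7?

9

R3C9 = 1 (sole candidate).
R4C2 = 9 (sole candidate).
R4C7 = 7 (sole candidate).
R6C7 = 5 (sole candidate).
R8C9 = 4 (sole candidate).
R9C9 = 8 (sole candidate).
R3C1 = 4 (sole candidate).
R3C3 = 3 (sole candidate).
R5C2 = 2 (sole candidate).
R5C4 = 7 (sole candidate).
R9C2 = 4 (sole candidate).
R9C7 = 9: row 9 has {1,3,4,6,7,8}; col 7 has {1,2,4,5,7}; region has {1,4,6,7,8} → only 9 remains.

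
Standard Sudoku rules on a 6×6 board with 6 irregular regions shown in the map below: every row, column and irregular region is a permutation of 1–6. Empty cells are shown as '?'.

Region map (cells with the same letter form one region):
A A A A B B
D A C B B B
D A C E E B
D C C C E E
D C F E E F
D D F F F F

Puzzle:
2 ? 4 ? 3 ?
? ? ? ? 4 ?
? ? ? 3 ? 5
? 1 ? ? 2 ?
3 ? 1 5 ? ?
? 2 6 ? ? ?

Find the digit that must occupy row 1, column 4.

row 3, column 2 = 6 (sole candidate).
row 3, column 3 = 2 (sole candidate).
row 3, column 5 = 1 (sole candidate).
row 5, column 2 = 4 (sole candidate).
row 5, column 5 = 6 (sole candidate).
row 5, column 6 = 2 (sole candidate).
row 6, column 4 = 4 (sole candidate).
row 6, column 5 = 5 (sole candidate).
row 6, column 6 = 3 (sole candidate).
row 1, column 2 = 5 (sole candidate).
row 1, column 4 = 1: row 1 has {2,3,4,5}; col 4 has {3,4,5}; region has {2,4,5,6} → only 1 remains.

1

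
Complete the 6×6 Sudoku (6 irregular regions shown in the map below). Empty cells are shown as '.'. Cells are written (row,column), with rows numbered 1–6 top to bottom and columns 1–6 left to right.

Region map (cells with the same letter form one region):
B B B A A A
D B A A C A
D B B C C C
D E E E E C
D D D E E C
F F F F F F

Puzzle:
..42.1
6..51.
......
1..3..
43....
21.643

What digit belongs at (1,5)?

(2,2) = 2 (sole candidate).
(2,3) = 3 (sole candidate).
(2,6) = 4 (sole candidate).
(3,1) = 5 (sole candidate).
(3,2) = 6 (sole candidate).
(3,3) = 1 (sole candidate).
(3,4) = 4 (sole candidate).
(3,6) = 2 (sole candidate).
(5,3) = 2 (sole candidate).
(5,4) = 1 (sole candidate).
(6,3) = 5 (sole candidate).
(1,1) = 3 (sole candidate).
(1,2) = 5 (sole candidate).
(1,5) = 6: row 1 has {1,2,3,4,5}; col 5 has {1,4}; region has {1,2,3,4,5} → only 6 remains.

6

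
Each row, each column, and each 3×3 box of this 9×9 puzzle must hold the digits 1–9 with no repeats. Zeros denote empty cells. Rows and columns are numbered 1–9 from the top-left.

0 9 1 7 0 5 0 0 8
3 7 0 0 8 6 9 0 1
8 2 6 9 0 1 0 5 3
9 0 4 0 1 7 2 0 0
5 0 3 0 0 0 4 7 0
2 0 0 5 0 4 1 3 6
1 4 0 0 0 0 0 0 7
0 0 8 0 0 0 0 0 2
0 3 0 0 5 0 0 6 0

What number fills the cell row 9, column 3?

row 1, column 1 = 4: row 1 has {1,5,7,8,9}; col 1 has {1,2,3,5,8,9}; box has {1,2,3,6,7,8,9} → only 4 remains.
row 1, column 7 = 6: row 1 has {1,4,5,7,8,9}; col 7 has {1,2,4,9}; box has {1,3,5,8,9} → only 6 remains.
row 1, column 8 = 2: row 1 has {1,4,5,6,7,8,9}; col 8 has {3,5,6,7}; box has {1,3,5,6,8,9} → only 2 remains.
row 2, column 3 = 5: row 2 has {1,3,6,7,8,9}; col 3 has {1,3,4,6,8}; box has {1,2,3,4,6,7,8,9} → only 5 remains.
row 2, column 8 = 4: row 2 has {1,3,5,6,7,8,9}; col 8 has {2,3,5,6,7}; box has {1,2,3,5,6,8,9} → only 4 remains.
row 3, column 5 = 4: row 3 has {1,2,3,5,6,8,9}; col 5 has {1,5,8}; box has {1,5,6,7,8,9} → only 4 remains.
row 3, column 7 = 7: row 3 has {1,2,3,4,5,6,8,9}; col 7 has {1,2,4,6,9}; box has {1,2,3,4,5,6,8,9} → only 7 remains.
row 4, column 8 = 8: row 4 has {1,2,4,7,9}; col 8 has {2,3,4,5,6,7}; box has {1,2,3,4,6,7} → only 8 remains.
row 4, column 9 = 5: row 4 has {1,2,4,7,8,9}; col 9 has {1,2,3,6,7,8}; box has {1,2,3,4,6,7,8} → only 5 remains.
row 5, column 9 = 9: row 5 has {3,4,5,7}; col 9 has {1,2,3,5,6,7,8}; box has {1,2,3,4,5,6,7,8} → only 9 remains.
row 6, column 2 = 8: row 6 has {1,2,3,4,5,6}; col 2 has {2,3,4,7,9}; box has {2,3,4,5,9} → only 8 remains.
row 6, column 3 = 7: row 6 has {1,2,3,4,5,6,8}; col 3 has {1,3,4,5,6,8}; box has {2,3,4,5,8,9} → only 7 remains.
row 6, column 5 = 9: row 6 has {1,2,3,4,5,6,7,8}; col 5 has {1,4,5,8}; box has {1,4,5,7} → only 9 remains.
row 7, column 8 = 9: row 7 has {1,4,7}; col 8 has {2,3,4,5,6,7,8}; box has {2,6,7} → only 9 remains.
row 8, column 8 = 1: row 8 has {2,8}; col 8 has {2,3,4,5,6,7,8,9}; box has {2,6,7,9} → only 1 remains.
row 9, column 1 = 7: row 9 has {3,5,6}; col 1 has {1,2,3,4,5,8,9}; box has {1,3,4,8} → only 7 remains.
row 9, column 7 = 8: row 9 has {3,5,6,7}; col 7 has {1,2,4,6,7,9}; box has {1,2,6,7,9} → only 8 remains.
row 9, column 9 = 4: row 9 has {3,5,6,7,8}; col 9 has {1,2,3,5,6,7,8,9}; box has {1,2,6,7,8,9} → only 4 remains.
row 1, column 5 = 3: row 1 has {1,2,4,5,6,7,8,9}; col 5 has {1,4,5,8,9}; box has {1,4,5,6,7,8,9} → only 3 remains.
row 2, column 4 = 2: row 2 has {1,3,4,5,6,7,8,9}; col 4 has {5,7,9}; box has {1,3,4,5,6,7,8,9} → only 2 remains.
row 4, column 2 = 6: row 4 has {1,2,4,5,7,8,9}; col 2 has {2,3,4,7,8,9}; box has {2,3,4,5,7,8,9} → only 6 remains.
row 4, column 4 = 3: row 4 has {1,2,4,5,6,7,8,9}; col 4 has {2,5,7,9}; box has {1,4,5,7,9} → only 3 remains.
row 5, column 2 = 1: row 5 has {3,4,5,7,9}; col 2 has {2,3,4,6,7,8,9}; box has {2,3,4,5,6,7,8,9} → only 1 remains.
row 7, column 3 = 2: row 7 has {1,4,7,9}; col 3 has {1,3,4,5,6,7,8}; box has {1,3,4,7,8} → only 2 remains.
row 7, column 5 = 6: row 7 has {1,2,4,7,9}; col 5 has {1,3,4,5,8,9}; box has {5} → only 6 remains.
row 8, column 1 = 6: row 8 has {1,2,8}; col 1 has {1,2,3,4,5,7,8,9}; box has {1,2,3,4,7,8} → only 6 remains.
row 8, column 2 = 5: row 8 has {1,2,6,8}; col 2 has {1,2,3,4,6,7,8,9}; box has {1,2,3,4,6,7,8} → only 5 remains.
row 8, column 4 = 4: row 8 has {1,2,5,6,8}; col 4 has {2,3,5,7,9}; box has {5,6} → only 4 remains.
row 8, column 5 = 7: row 8 has {1,2,4,5,6,8}; col 5 has {1,3,4,5,6,8,9}; box has {4,5,6} → only 7 remains.
row 8, column 7 = 3: row 8 has {1,2,4,5,6,7,8}; col 7 has {1,2,4,6,7,8,9}; box has {1,2,4,6,7,8,9} → only 3 remains.
row 9, column 3 = 9: row 9 has {3,4,5,6,7,8}; col 3 has {1,2,3,4,5,6,7,8}; box has {1,2,3,4,5,6,7,8} → only 9 remains.

9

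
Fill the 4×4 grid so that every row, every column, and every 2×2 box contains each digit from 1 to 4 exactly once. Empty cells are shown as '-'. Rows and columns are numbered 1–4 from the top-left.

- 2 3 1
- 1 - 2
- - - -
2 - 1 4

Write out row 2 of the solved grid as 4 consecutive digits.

3142

R1C1 = 4: row 1 has {1,2,3}; col 1 has {2}; box has {1,2} → only 4 remains.
R2C1 = 3: row 2 has {1,2}; col 1 has {2,4}; box has {1,2,4} → only 3 remains.
R2C3 = 4: row 2 has {1,2,3}; col 3 has {1,3}; box has {1,2,3} → only 4 remains.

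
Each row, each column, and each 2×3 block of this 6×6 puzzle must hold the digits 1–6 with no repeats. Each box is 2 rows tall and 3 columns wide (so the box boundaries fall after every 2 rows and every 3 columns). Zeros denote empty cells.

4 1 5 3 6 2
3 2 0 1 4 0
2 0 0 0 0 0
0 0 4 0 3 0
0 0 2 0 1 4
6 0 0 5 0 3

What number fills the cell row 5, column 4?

row 2, column 3 = 6 (sole candidate).
row 2, column 6 = 5 (sole candidate).
row 3, column 5 = 5 (sole candidate).
row 5, column 1 = 5 (sole candidate).
row 5, column 2 = 3 (sole candidate).
row 5, column 4 = 6: row 5 has {1,2,3,4,5}; col 4 has {1,3,5}; box has {1,3,4,5} → only 6 remains.

6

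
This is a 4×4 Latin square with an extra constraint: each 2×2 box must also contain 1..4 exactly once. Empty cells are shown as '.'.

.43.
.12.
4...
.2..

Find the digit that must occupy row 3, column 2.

3

row 1, column 1 = 2: row 1 has {3,4}; col 1 has {4}; box has {1,4} → only 2 remains.
row 1, column 4 = 1: row 1 has {2,3,4}; col 4 has {}; box has {2,3} → only 1 remains.
row 2, column 1 = 3: row 2 has {1,2}; col 1 has {2,4}; box has {1,2,4} → only 3 remains.
row 2, column 4 = 4: row 2 has {1,2,3}; col 4 has {1}; box has {1,2,3} → only 4 remains.
row 3, column 2 = 3: row 3 has {4}; col 2 has {1,2,4}; box has {2,4} → only 3 remains.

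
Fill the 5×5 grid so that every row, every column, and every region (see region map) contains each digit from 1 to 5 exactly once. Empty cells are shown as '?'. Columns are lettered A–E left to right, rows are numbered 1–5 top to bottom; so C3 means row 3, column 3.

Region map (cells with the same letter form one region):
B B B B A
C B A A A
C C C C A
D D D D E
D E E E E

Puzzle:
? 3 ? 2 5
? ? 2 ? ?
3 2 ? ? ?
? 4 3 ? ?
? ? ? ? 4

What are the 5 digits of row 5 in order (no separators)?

E3 = 1: row 3 has {2,3}; col 5 has {4,5}; region has {2,5} → only 1 remains.
E4 = 2: row 4 has {3,4}; col 5 has {1,4,5}; region has {4} → only 2 remains.
E2 = 3: row 2 has {2}; col 5 has {1,2,4,5}; region has {1,2,5} → only 3 remains.
D2 = 4: row 2 has {2,3}; col 4 has {2}; region has {1,2,3,5} → only 4 remains.
D3 = 5: row 3 has {1,2,3}; col 4 has {2,4}; region has {2,3} → only 5 remains.
D4 = 1: row 4 has {2,3,4}; col 4 has {2,4,5}; region has {3,4} → only 1 remains.
D5 = 3: row 5 has {4}; col 4 has {1,2,4,5}; region has {2,4} → only 3 remains.
A2 = 1: row 2 has {2,3,4}; col 1 has {3}; region has {2,3,5} → only 1 remains.
B2 = 5: row 2 has {1,2,3,4}; col 2 has {2,3,4}; region has {2,3} → only 5 remains.
C3 = 4: row 3 has {1,2,3,5}; col 3 has {2,3}; region has {1,2,3,5} → only 4 remains.
A4 = 5: row 4 has {1,2,3,4}; col 1 has {1,3}; region has {1,3,4} → only 5 remains.
A5 = 2: row 5 has {3,4}; col 1 has {1,3,5}; region has {1,3,4,5} → only 2 remains.
B5 = 1: row 5 has {2,3,4}; col 2 has {2,3,4,5}; region has {2,3,4} → only 1 remains.
C5 = 5: row 5 has {1,2,3,4}; col 3 has {2,3,4}; region has {1,2,3,4} → only 5 remains.

21534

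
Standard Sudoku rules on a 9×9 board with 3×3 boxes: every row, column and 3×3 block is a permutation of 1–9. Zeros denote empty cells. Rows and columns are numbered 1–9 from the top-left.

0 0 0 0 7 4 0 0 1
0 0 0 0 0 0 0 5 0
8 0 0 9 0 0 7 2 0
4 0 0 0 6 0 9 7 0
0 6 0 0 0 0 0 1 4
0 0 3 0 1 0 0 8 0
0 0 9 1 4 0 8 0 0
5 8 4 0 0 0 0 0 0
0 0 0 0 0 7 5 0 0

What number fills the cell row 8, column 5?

9

row 1, column 4 = 8: in row 1, 8 can only go here (every other open cell in that row sees an 8).
row 2, column 9 = 8: in row 2, 8 can only go here (every other open cell in that row sees an 8).
row 3, column 2 = 4: in row 3, 4 can only go here (every other open cell in that row sees a 4).
row 2, column 7 = 4: in row 2, 4 can only go here (every other open cell in that row sees a 4).
row 6, column 4 = 4: in row 6, 4 can only go here (every other open cell in that row sees a 4).
row 7, column 6 = 5: in row 7, 5 can only go here (every other open cell in that row sees a 5).
row 8, column 7 = 1: in row 8, 1 can only go here (every other open cell in that row sees a 1).
row 8, column 9 = 7: in row 8, 7 can only go here (every other open cell in that row sees a 7).
row 9, column 8 = 4: in row 9, 4 can only go here (every other open cell in that row sees a 4).
row 9, column 5 = 8: in row 9, 8 can only go here (every other open cell in that row sees an 8).
row 9, column 9 = 9: in row 9, 9 can only go here (every other open cell in that row sees a 9).
row 5, column 4 = 7: in column 4, 7 can only go here (every other open cell in that column sees a 7).
row 2, column 3 = 7: in column 3, 7 can only go here (every other open cell in that column sees a 7).
row 4, column 4 = 5: in column 4, 5 can only go here (every other open cell in that column sees a 5).
row 5, column 3 = 5: in row 5, 5 can only go here (every other open cell in that row sees a 5).
row 1, column 2 = 5: in row 1, 5 can only go here (every other open cell in that row sees a 5).
row 3, column 5 = 5: in row 3, 5 can only go here (every other open cell in that row sees a 5).
row 5, column 6 = 8: in row 5, 8 can only go here (every other open cell in that row sees an 8).
row 4, column 3 = 8: in row 4, 8 can only go here (every other open cell in that row sees an 8).
row 4, column 2 = 1: in row 4, 1 can only go here (every other open cell in that row sees a 1).
row 6, column 9 = 5: in row 6, 5 can only go here (every other open cell in that row sees a 5).
row 6, column 7 = 6: in row 6, 6 can only go here (every other open cell in that row sees a 6).
row 1, column 7 = 3: row 1 has {1,4,5,7,8}; col 7 has {1,4,5,6,7,8,9}; box has {1,2,4,5,7,8} → only 3 remains.
row 3, column 9 = 6: row 3 has {2,4,5,7,8,9}; col 9 has {1,4,5,7,8,9}; box has {1,2,3,4,5,7,8} → only 6 remains.
row 5, column 7 = 2: row 5 has {1,4,5,6,7,8}; col 7 has {1,3,4,5,6,7,8,9}; box has {1,4,5,6,7,8,9} → only 2 remains.
row 1, column 8 = 9: row 1 has {1,3,4,5,7,8}; col 8 has {1,2,4,5,7,8}; box has {1,2,3,4,5,6,7,8} → only 9 remains.
row 3, column 3 = 1: row 3 has {2,4,5,6,7,8,9}; col 3 has {3,4,5,7,8,9}; box has {4,5,7,8} → only 1 remains.
row 3, column 6 = 3: row 3 has {1,2,4,5,6,7,8,9}; col 6 has {4,5,7,8}; box has {4,5,7,8,9} → only 3 remains.
row 4, column 6 = 2: row 4 has {1,4,5,6,7,8,9}; col 6 has {3,4,5,7,8}; box has {1,4,5,6,7,8} → only 2 remains.
row 4, column 9 = 3: row 4 has {1,2,4,5,6,7,8,9}; col 9 has {1,4,5,6,7,8,9}; box has {1,2,4,5,6,7,8,9} → only 3 remains.
row 5, column 1 = 9: row 5 has {1,2,4,5,6,7,8}; col 1 has {4,5,8}; box has {1,3,4,5,6,8} → only 9 remains.
row 5, column 5 = 3: row 5 has {1,2,4,5,6,7,8,9}; col 5 has {1,4,5,6,7,8}; box has {1,2,4,5,6,7,8} → only 3 remains.
row 6, column 6 = 9: row 6 has {1,3,4,5,6,8}; col 6 has {2,3,4,5,7,8}; box has {1,2,3,4,5,6,7,8} → only 9 remains.
row 7, column 9 = 2: row 7 has {1,4,5,8,9}; col 9 has {1,3,4,5,6,7,8,9}; box has {1,4,5,7,8,9} → only 2 remains.
row 8, column 6 = 6: row 8 has {1,4,5,7,8}; col 6 has {2,3,4,5,7,8,9}; box has {1,4,5,7,8} → only 6 remains.
row 8, column 8 = 3: row 8 has {1,4,5,6,7,8}; col 8 has {1,2,4,5,7,8,9}; box has {1,2,4,5,7,8,9} → only 3 remains.
row 2, column 5 = 2: row 2 has {4,5,7,8}; col 5 has {1,3,4,5,6,7,8}; box has {3,4,5,7,8,9} → only 2 remains.
row 2, column 6 = 1: row 2 has {2,4,5,7,8}; col 6 has {2,3,4,5,6,7,8,9}; box has {2,3,4,5,7,8,9} → only 1 remains.
row 7, column 8 = 6: row 7 has {1,2,4,5,8,9}; col 8 has {1,2,3,4,5,7,8,9}; box has {1,2,3,4,5,7,8,9} → only 6 remains.
row 8, column 4 = 2: row 8 has {1,3,4,5,6,7,8}; col 4 has {1,4,5,7,8,9}; box has {1,4,5,6,7,8} → only 2 remains.
row 8, column 5 = 9: row 8 has {1,2,3,4,5,6,7,8}; col 5 has {1,2,3,4,5,6,7,8}; box has {1,2,4,5,6,7,8} → only 9 remains.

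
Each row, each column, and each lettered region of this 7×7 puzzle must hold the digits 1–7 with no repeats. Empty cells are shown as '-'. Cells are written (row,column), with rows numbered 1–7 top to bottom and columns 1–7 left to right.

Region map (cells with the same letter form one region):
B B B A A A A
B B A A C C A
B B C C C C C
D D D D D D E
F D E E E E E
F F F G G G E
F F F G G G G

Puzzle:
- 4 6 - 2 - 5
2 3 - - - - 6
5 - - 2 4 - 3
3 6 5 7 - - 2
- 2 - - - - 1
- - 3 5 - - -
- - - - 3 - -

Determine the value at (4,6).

4

(4,5) = 1: row 4 has {2,3,5,6,7}; col 5 has {2,3,4}; region has {2,3,5,6,7} → only 1 remains.
(4,6) = 4: row 4 has {1,2,3,5,6,7}; col 6 has {}; region has {1,2,3,5,6,7} → only 4 remains.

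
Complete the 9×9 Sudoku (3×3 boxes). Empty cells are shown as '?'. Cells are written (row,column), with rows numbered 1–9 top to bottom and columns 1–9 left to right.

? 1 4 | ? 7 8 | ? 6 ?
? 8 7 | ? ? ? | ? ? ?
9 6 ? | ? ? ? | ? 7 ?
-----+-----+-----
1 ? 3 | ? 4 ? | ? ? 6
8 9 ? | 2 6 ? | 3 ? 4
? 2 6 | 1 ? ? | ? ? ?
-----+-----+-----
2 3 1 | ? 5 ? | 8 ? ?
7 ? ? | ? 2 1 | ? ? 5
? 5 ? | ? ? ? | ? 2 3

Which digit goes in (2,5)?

9

(4,2) = 7 (sole candidate).
(5,3) = 5 (sole candidate).
(5,6) = 7 (sole candidate).
(5,8) = 1 (sole candidate).
(6,1) = 4 (sole candidate).
(8,2) = 4 (sole candidate).
(8,8) = 9 (sole candidate).
(9,1) = 6 (sole candidate).
(3,3) = 2 (sole candidate).
(7,8) = 4 (sole candidate).
(7,9) = 7 (sole candidate).
(8,3) = 8 (sole candidate).
(8,7) = 6 (sole candidate).
(9,3) = 9 (sole candidate).
(9,5) = 8 (sole candidate).
(9,6) = 4 (sole candidate).
(9,7) = 1 (sole candidate).
(8,4) = 3 (sole candidate).
(9,4) = 7 (sole candidate).
(1,1) = 3 (hidden single in row 1).
(2,1) = 5 (sole candidate).
(2,8) = 3 (sole candidate).
(3,9) = 8 (hidden single in row 3).
(6,9) = 9 (sole candidate).
(1,9) = 2 (sole candidate).
(2,9) = 1 (sole candidate).
(6,5) = 3 (sole candidate).
(6,6) = 5 (sole candidate).
(6,7) = 7 (sole candidate).
(6,8) = 8 (sole candidate).
(2,5) = 9: row 2 has {1,3,5,7,8}; col 5 has {2,3,4,5,6,7,8}; box has {7,8} → only 9 remains.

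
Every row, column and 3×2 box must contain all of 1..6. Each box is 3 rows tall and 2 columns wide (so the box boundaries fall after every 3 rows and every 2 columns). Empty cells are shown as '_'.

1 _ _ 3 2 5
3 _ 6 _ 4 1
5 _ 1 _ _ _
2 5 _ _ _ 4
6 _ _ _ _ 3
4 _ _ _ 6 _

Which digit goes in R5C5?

R1C3 = 4 (sole candidate).
R2C2 = 2 (sole candidate).
R2C4 = 5 (sole candidate).
R3C4 = 2 (sole candidate).
R3C5 = 3 (sole candidate).
R3C6 = 6 (sole candidate).
R4C3 = 3 (sole candidate).
R4C5 = 1 (sole candidate).
R5C2 = 1 (sole candidate).
R5C4 = 4 (sole candidate).
R5C5 = 5: row 5 has {1,3,4,6}; col 5 has {1,2,3,4,6}; box has {1,3,4,6} → only 5 remains.

5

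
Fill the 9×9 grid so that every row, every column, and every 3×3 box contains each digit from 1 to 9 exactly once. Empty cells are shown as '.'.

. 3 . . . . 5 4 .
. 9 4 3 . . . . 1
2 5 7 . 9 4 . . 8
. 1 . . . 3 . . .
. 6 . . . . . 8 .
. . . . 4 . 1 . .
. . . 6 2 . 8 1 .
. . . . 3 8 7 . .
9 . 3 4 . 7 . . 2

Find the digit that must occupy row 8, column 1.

1

row 3, column 4 = 1: row 3 has {2,4,5,7,8,9}; col 4 has {3,4,6}; box has {3,4,9} → only 1 remains.
row 7, column 3 = 5: row 7 has {1,2,6,8}; col 3 has {3,4,7}; box has {3,9} → only 5 remains.
row 7, column 6 = 9: row 7 has {1,2,5,6,8}; col 6 has {3,4,7,8}; box has {2,3,4,6,7,8} → only 9 remains.
row 8, column 4 = 5: row 8 has {3,7,8}; col 4 has {1,3,4,6}; box has {2,3,4,6,7,8,9} → only 5 remains.
row 9, column 2 = 8: row 9 has {2,3,4,7,9}; col 2 has {1,3,5,6,9}; box has {3,5,9} → only 8 remains.
row 9, column 5 = 1: row 9 has {2,3,4,7,8,9}; col 5 has {2,3,4,9}; box has {2,3,4,5,6,7,8,9} → only 1 remains.
row 9, column 7 = 6: row 9 has {1,2,3,4,7,8,9}; col 7 has {1,5,7,8}; box has {1,2,7,8} → only 6 remains.
row 9, column 8 = 5: row 9 has {1,2,3,4,6,7,8,9}; col 8 has {1,4,8}; box has {1,2,6,7,8} → only 5 remains.
row 2, column 7 = 2: row 2 has {1,3,4,9}; col 7 has {1,5,6,7,8}; box has {1,4,5,8} → only 2 remains.
row 3, column 7 = 3: row 3 has {1,2,4,5,7,8,9}; col 7 has {1,2,5,6,7,8}; box has {1,2,4,5,8} → only 3 remains.
row 3, column 8 = 6: row 3 has {1,2,3,4,5,7,8,9}; col 8 has {1,4,5,8}; box has {1,2,3,4,5,8} → only 6 remains.
row 8, column 8 = 9: row 8 has {3,5,7,8}; col 8 has {1,4,5,6,8}; box has {1,2,5,6,7,8} → only 9 remains.
row 8, column 9 = 4: row 8 has {3,5,7,8,9}; col 9 has {1,2,8}; box has {1,2,5,6,7,8,9} → only 4 remains.
row 2, column 8 = 7: row 2 has {1,2,3,4,9}; col 8 has {1,4,5,6,8,9}; box has {1,2,3,4,5,6,8} → only 7 remains.
row 4, column 8 = 2: row 4 has {1,3}; col 8 has {1,4,5,6,7,8,9}; box has {1,8} → only 2 remains.
row 6, column 8 = 3: row 6 has {1,4}; col 8 has {1,2,4,5,6,7,8,9}; box has {1,2,8} → only 3 remains.
row 7, column 9 = 3: row 7 has {1,2,5,6,8,9}; col 9 has {1,2,4,8}; box has {1,2,4,5,6,7,8,9} → only 3 remains.
row 8, column 2 = 2: row 8 has {3,4,5,7,8,9}; col 2 has {1,3,5,6,8,9}; box has {3,5,8,9} → only 2 remains.
row 1, column 9 = 9: row 1 has {3,4,5}; col 9 has {1,2,3,4,8}; box has {1,2,3,4,5,6,7,8} → only 9 remains.
row 6, column 2 = 7: row 6 has {1,3,4}; col 2 has {1,2,3,5,6,8,9}; box has {1,6} → only 7 remains.
row 7, column 2 = 4: row 7 has {1,2,3,5,6,8,9}; col 2 has {1,2,3,5,6,7,8,9}; box has {2,3,5,8,9} → only 4 remains.
row 7, column 1 = 7: row 7 has {1,2,3,4,5,6,8,9}; col 1 has {2,9}; box has {2,3,4,5,8,9} → only 7 remains.
row 5, column 6 = 1: in row 5, 1 can only go here (every other open cell in that row sees a 1).
row 5, column 1 = 3: in row 5, 3 can only go here (every other open cell in that row sees a 3).
row 5, column 7 = 4: in row 5, 4 can only go here (every other open cell in that row sees a 4).
row 4, column 7 = 9: row 4 has {1,2,3}; col 7 has {1,2,3,4,5,6,7,8}; box has {1,2,3,4,8} → only 9 remains.
row 4, column 3 = 8: row 4 has {1,2,3,9}; col 3 has {3,4,5,7}; box has {1,3,6,7} → only 8 remains.
row 4, column 4 = 7: row 4 has {1,2,3,8,9}; col 4 has {1,3,4,5,6}; box has {1,3,4} → only 7 remains.
row 5, column 5 = 5: row 5 has {1,3,4,6,8}; col 5 has {1,2,3,4,9}; box has {1,3,4,7} → only 5 remains.
row 5, column 9 = 7: row 5 has {1,3,4,5,6,8}; col 9 has {1,2,3,4,8,9}; box has {1,2,3,4,8,9} → only 7 remains.
row 6, column 1 = 5: row 6 has {1,3,4,7}; col 1 has {2,3,7,9}; box has {1,3,6,7,8} → only 5 remains.
row 6, column 9 = 6: row 6 has {1,3,4,5,7}; col 9 has {1,2,3,4,7,8,9}; box has {1,2,3,4,7,8,9} → only 6 remains.
row 4, column 1 = 4: row 4 has {1,2,3,7,8,9}; col 1 has {2,3,5,7,9}; box has {1,3,5,6,7,8} → only 4 remains.
row 4, column 5 = 6: row 4 has {1,2,3,4,7,8,9}; col 5 has {1,2,3,4,5,9}; box has {1,3,4,5,7} → only 6 remains.
row 4, column 9 = 5: row 4 has {1,2,3,4,6,7,8,9}; col 9 has {1,2,3,4,6,7,8,9}; box has {1,2,3,4,6,7,8,9} → only 5 remains.
row 6, column 6 = 2: row 6 has {1,3,4,5,6,7}; col 6 has {1,3,4,7,8,9}; box has {1,3,4,5,6,7} → only 2 remains.
row 1, column 6 = 6: row 1 has {3,4,5,9}; col 6 has {1,2,3,4,7,8,9}; box has {1,3,4,9} → only 6 remains.
row 2, column 5 = 8: row 2 has {1,2,3,4,7,9}; col 5 has {1,2,3,4,5,6,9}; box has {1,3,4,6,9} → only 8 remains.
row 2, column 6 = 5: row 2 has {1,2,3,4,7,8,9}; col 6 has {1,2,3,4,6,7,8,9}; box has {1,3,4,6,8,9} → only 5 remains.
row 5, column 4 = 9: row 5 has {1,3,4,5,6,7,8}; col 4 has {1,3,4,5,6,7}; box has {1,2,3,4,5,6,7} → only 9 remains.
row 6, column 3 = 9: row 6 has {1,2,3,4,5,6,7}; col 3 has {3,4,5,7,8}; box has {1,3,4,5,6,7,8} → only 9 remains.
row 6, column 4 = 8: row 6 has {1,2,3,4,5,6,7,9}; col 4 has {1,3,4,5,6,7,9}; box has {1,2,3,4,5,6,7,9} → only 8 remains.
row 1, column 3 = 1: row 1 has {3,4,5,6,9}; col 3 has {3,4,5,7,8,9}; box has {2,3,4,5,7,9} → only 1 remains.
row 1, column 4 = 2: row 1 has {1,3,4,5,6,9}; col 4 has {1,3,4,5,6,7,8,9}; box has {1,3,4,5,6,8,9} → only 2 remains.
row 1, column 5 = 7: row 1 has {1,2,3,4,5,6,9}; col 5 has {1,2,3,4,5,6,8,9}; box has {1,2,3,4,5,6,8,9} → only 7 remains.
row 2, column 1 = 6: row 2 has {1,2,3,4,5,7,8,9}; col 1 has {2,3,4,5,7,9}; box has {1,2,3,4,5,7,9} → only 6 remains.
row 5, column 3 = 2: row 5 has {1,3,4,5,6,7,8,9}; col 3 has {1,3,4,5,7,8,9}; box has {1,3,4,5,6,7,8,9} → only 2 remains.
row 8, column 1 = 1: row 8 has {2,3,4,5,7,8,9}; col 1 has {2,3,4,5,6,7,9}; box has {2,3,4,5,7,8,9} → only 1 remains.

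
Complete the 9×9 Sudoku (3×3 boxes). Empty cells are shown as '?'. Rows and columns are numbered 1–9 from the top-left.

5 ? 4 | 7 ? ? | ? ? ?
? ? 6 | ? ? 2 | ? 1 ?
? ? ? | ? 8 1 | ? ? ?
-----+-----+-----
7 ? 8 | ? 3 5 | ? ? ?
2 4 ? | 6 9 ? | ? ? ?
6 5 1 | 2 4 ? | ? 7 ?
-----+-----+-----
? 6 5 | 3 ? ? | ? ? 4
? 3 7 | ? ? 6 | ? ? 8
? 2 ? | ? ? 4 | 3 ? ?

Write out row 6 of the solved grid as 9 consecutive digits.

R1C5 = 6: row 1 has {4,5,7}; col 5 has {3,4,8,9}; box has {1,2,7,8} → only 6 remains.
R2C5 = 5: row 2 has {1,2,6}; col 5 has {3,4,6,8,9}; box has {1,2,6,7,8} → only 5 remains.
R4C2 = 9: row 4 has {3,5,7,8}; col 2 has {2,3,4,5,6}; box has {1,2,4,5,6,7,8} → only 9 remains.
R4C4 = 1: row 4 has {3,5,7,8,9}; col 4 has {2,3,6,7}; box has {2,3,4,5,6,9} → only 1 remains.
R5C3 = 3: row 5 has {2,4,6,9}; col 3 has {1,4,5,6,7,8}; box has {1,2,4,5,6,7,8,9} → only 3 remains.
R6C6 = 8: row 6 has {1,2,4,5,6,7}; col 6 has {1,2,4,5,6}; box has {1,2,3,4,5,6,9} → only 8 remains.
R6C7 = 9: row 6 has {1,2,4,5,6,7,8}; col 7 has {3}; box has {7} → only 9 remains.
R6C9 = 3: row 6 has {1,2,4,5,6,7,8,9}; col 9 has {4,8}; box has {7,9} → only 3 remains.

651248973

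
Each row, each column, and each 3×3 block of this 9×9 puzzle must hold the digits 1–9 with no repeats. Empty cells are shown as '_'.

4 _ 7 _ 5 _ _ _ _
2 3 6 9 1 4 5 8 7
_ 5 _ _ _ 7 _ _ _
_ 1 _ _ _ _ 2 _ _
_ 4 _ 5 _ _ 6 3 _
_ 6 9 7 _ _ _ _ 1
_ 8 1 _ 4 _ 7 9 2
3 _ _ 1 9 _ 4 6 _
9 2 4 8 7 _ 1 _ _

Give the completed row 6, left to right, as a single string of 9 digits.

r1c2 = 9: row 1 has {4,5,7}; col 2 has {1,2,3,4,5,6,8}; box has {2,3,4,5,6,7} → only 9 remains.
r1c7 = 3: row 1 has {4,5,7,9}; col 7 has {1,2,4,5,6,7}; box has {5,7,8} → only 3 remains.
r1c9 = 6: row 1 has {3,4,5,7,9}; col 9 has {1,2,7}; box has {3,5,7,8} → only 6 remains.
r3c3 = 8: row 3 has {5,7}; col 3 has {1,4,6,7,9}; box has {2,3,4,5,6,7,9} → only 8 remains.
r3c7 = 9: row 3 has {5,7,8}; col 7 has {1,2,3,4,5,6,7}; box has {3,5,6,7,8} → only 9 remains.
r3c9 = 4: row 3 has {5,7,8,9}; col 9 has {1,2,6,7}; box has {3,5,6,7,8,9} → only 4 remains.
r5c3 = 2: row 5 has {3,4,5,6}; col 3 has {1,4,6,7,8,9}; box has {1,4,6,9} → only 2 remains.
r5c5 = 8: row 5 has {2,3,4,5,6}; col 5 has {1,4,5,7,9}; box has {5,7} → only 8 remains.
r5c9 = 9: row 5 has {2,3,4,5,6,8}; col 9 has {1,2,4,6,7}; box has {1,2,3,6} → only 9 remains.
r6c7 = 8: row 6 has {1,6,7,9}; col 7 has {1,2,3,4,5,6,7,9}; box has {1,2,3,6,9} → only 8 remains.
r8c2 = 7: row 8 has {1,3,4,6,9}; col 2 has {1,2,3,4,5,6,8,9}; box has {1,2,3,4,8,9} → only 7 remains.
r8c3 = 5: row 8 has {1,3,4,6,7,9}; col 3 has {1,2,4,6,7,8,9}; box has {1,2,3,4,7,8,9} → only 5 remains.
r8c6 = 2: row 8 has {1,3,4,5,6,7,9}; col 6 has {4,7}; box has {1,4,7,8,9} → only 2 remains.
r8c9 = 8: row 8 has {1,2,3,4,5,6,7,9}; col 9 has {1,2,4,6,7,9}; box has {1,2,4,6,7,9} → only 8 remains.
r9c8 = 5: row 9 has {1,2,4,7,8,9}; col 8 has {3,6,8,9}; box has {1,2,4,6,7,8,9} → only 5 remains.
r9c9 = 3: row 9 has {1,2,4,5,7,8,9}; col 9 has {1,2,4,6,7,8,9}; box has {1,2,4,5,6,7,8,9} → only 3 remains.
r1c4 = 2: row 1 has {3,4,5,6,7,9}; col 4 has {1,5,7,8,9}; box has {1,4,5,7,9} → only 2 remains.
r1c6 = 8: row 1 has {2,3,4,5,6,7,9}; col 6 has {2,4,7}; box has {1,2,4,5,7,9} → only 8 remains.
r1c8 = 1: row 1 has {2,3,4,5,6,7,8,9}; col 8 has {3,5,6,8,9}; box has {3,4,5,6,7,8,9} → only 1 remains.
r3c1 = 1: row 3 has {4,5,7,8,9}; col 1 has {2,3,4,9}; box has {2,3,4,5,6,7,8,9} → only 1 remains.
r3c8 = 2: row 3 has {1,4,5,7,8,9}; col 8 has {1,3,5,6,8,9}; box has {1,3,4,5,6,7,8,9} → only 2 remains.
r4c3 = 3: row 4 has {1,2}; col 3 has {1,2,4,5,6,7,8,9}; box has {1,2,4,6,9} → only 3 remains.
r4c5 = 6: row 4 has {1,2,3}; col 5 has {1,4,5,7,8,9}; box has {5,7,8} → only 6 remains.
r4c6 = 9: row 4 has {1,2,3,6}; col 6 has {2,4,7,8}; box has {5,6,7,8} → only 9 remains.
r4c9 = 5: row 4 has {1,2,3,6,9}; col 9 has {1,2,3,4,6,7,8,9}; box has {1,2,3,6,8,9} → only 5 remains.
r5c1 = 7: row 5 has {2,3,4,5,6,8,9}; col 1 has {1,2,3,4,9}; box has {1,2,3,4,6,9} → only 7 remains.
r5c6 = 1: row 5 has {2,3,4,5,6,7,8,9}; col 6 has {2,4,7,8,9}; box has {5,6,7,8,9} → only 1 remains.
r6c1 = 5: row 6 has {1,6,7,8,9}; col 1 has {1,2,3,4,7,9}; box has {1,2,3,4,6,7,9} → only 5 remains.
r6c6 = 3: row 6 has {1,5,6,7,8,9}; col 6 has {1,2,4,7,8,9}; box has {1,5,6,7,8,9} → only 3 remains.
r6c8 = 4: row 6 has {1,3,5,6,7,8,9}; col 8 has {1,2,3,5,6,8,9}; box has {1,2,3,5,6,8,9} → only 4 remains.
r7c1 = 6: row 7 has {1,2,4,7,8,9}; col 1 has {1,2,3,4,5,7,9}; box has {1,2,3,4,5,7,8,9} → only 6 remains.
r7c4 = 3: row 7 has {1,2,4,6,7,8,9}; col 4 has {1,2,5,7,8,9}; box has {1,2,4,7,8,9} → only 3 remains.
r7c6 = 5: row 7 has {1,2,3,4,6,7,8,9}; col 6 has {1,2,3,4,7,8,9}; box has {1,2,3,4,7,8,9} → only 5 remains.
r9c6 = 6: row 9 has {1,2,3,4,5,7,8,9}; col 6 has {1,2,3,4,5,7,8,9}; box has {1,2,3,4,5,7,8,9} → only 6 remains.
r3c4 = 6: row 3 has {1,2,4,5,7,8,9}; col 4 has {1,2,3,5,7,8,9}; box has {1,2,4,5,7,8,9} → only 6 remains.
r3c5 = 3: row 3 has {1,2,4,5,6,7,8,9}; col 5 has {1,4,5,6,7,8,9}; box has {1,2,4,5,6,7,8,9} → only 3 remains.
r4c1 = 8: row 4 has {1,2,3,5,6,9}; col 1 has {1,2,3,4,5,6,7,9}; box has {1,2,3,4,5,6,7,9} → only 8 remains.
r4c4 = 4: row 4 has {1,2,3,5,6,8,9}; col 4 has {1,2,3,5,6,7,8,9}; box has {1,3,5,6,7,8,9} → only 4 remains.
r4c8 = 7: row 4 has {1,2,3,4,5,6,8,9}; col 8 has {1,2,3,4,5,6,8,9}; box has {1,2,3,4,5,6,8,9} → only 7 remains.
r6c5 = 2: row 6 has {1,3,4,5,6,7,8,9}; col 5 has {1,3,4,5,6,7,8,9}; box has {1,3,4,5,6,7,8,9} → only 2 remains.

569723841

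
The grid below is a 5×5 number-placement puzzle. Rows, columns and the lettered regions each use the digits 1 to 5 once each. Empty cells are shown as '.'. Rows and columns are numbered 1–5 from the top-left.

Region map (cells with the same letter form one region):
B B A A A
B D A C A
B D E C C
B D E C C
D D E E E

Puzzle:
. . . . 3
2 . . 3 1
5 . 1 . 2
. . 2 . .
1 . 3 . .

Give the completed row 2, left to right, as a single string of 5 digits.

R1C1 = 4 (sole candidate).
R1C2 = 1 (sole candidate).
R1C3 = 5 (sole candidate).
R1C4 = 2 (sole candidate).
R2C3 = 4: row 2 has {1,2,3}; col 3 has {1,2,3,5}; region has {1,2,3,5} → only 4 remains.
R3C4 = 4 (sole candidate).
R4C1 = 3 (sole candidate).
R4C5 = 5 (sole candidate).
R5C4 = 5 (sole candidate).
R5C5 = 4 (sole candidate).
R2C2 = 5: row 2 has {1,2,3,4}; col 2 has {1}; region has {1} → only 5 remains.

25431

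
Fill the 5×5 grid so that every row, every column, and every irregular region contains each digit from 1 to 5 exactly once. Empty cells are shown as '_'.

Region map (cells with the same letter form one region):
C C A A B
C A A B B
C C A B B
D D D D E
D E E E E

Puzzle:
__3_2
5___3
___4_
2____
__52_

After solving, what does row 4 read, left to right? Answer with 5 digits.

row 2, column 4 = 1 (sole candidate).
row 3, column 5 = 5 (sole candidate).
row 1, column 4 = 5 (sole candidate).
row 4, column 4 = 3: row 4 has {2}; col 4 has {1,2,4,5}; region has {2} → only 3 remains.
row 4, column 2 = 5: in row 4, 5 can only go here (every other open cell in that row sees a 5).
row 5, column 2 = 3 (hidden single in row 5).
row 3, column 1 = 3 (hidden single in row 3).
row 3, column 3 = 1 (hidden single in region A).
row 3, column 2 = 2 (sole candidate).
row 4, column 3 = 4: row 4 has {2,3,5}; col 3 has {1,3,5}; region has {2,3,5} → only 4 remains.
row 4, column 5 = 1: row 4 has {2,3,4,5}; col 5 has {2,3,5}; region has {2,3,5} → only 1 remains.

25431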